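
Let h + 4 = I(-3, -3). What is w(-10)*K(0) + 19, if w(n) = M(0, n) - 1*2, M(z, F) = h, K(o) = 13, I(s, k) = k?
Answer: -98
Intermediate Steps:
h = -7 (h = -4 - 3 = -7)
M(z, F) = -7
w(n) = -9 (w(n) = -7 - 1*2 = -7 - 2 = -9)
w(-10)*K(0) + 19 = -9*13 + 19 = -117 + 19 = -98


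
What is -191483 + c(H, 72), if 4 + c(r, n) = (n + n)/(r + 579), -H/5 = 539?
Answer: -101296659/529 ≈ -1.9149e+5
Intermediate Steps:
H = -2695 (H = -5*539 = -2695)
c(r, n) = -4 + 2*n/(579 + r) (c(r, n) = -4 + (n + n)/(r + 579) = -4 + (2*n)/(579 + r) = -4 + 2*n/(579 + r))
-191483 + c(H, 72) = -191483 + 2*(-1158 + 72 - 2*(-2695))/(579 - 2695) = -191483 + 2*(-1158 + 72 + 5390)/(-2116) = -191483 + 2*(-1/2116)*4304 = -191483 - 2152/529 = -101296659/529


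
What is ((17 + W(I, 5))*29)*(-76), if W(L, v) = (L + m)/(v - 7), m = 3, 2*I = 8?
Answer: -29754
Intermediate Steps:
I = 4 (I = (½)*8 = 4)
W(L, v) = (3 + L)/(-7 + v) (W(L, v) = (L + 3)/(v - 7) = (3 + L)/(-7 + v))
((17 + W(I, 5))*29)*(-76) = ((17 + (3 + 4)/(-7 + 5))*29)*(-76) = ((17 + 7/(-2))*29)*(-76) = ((17 - ½*7)*29)*(-76) = ((17 - 7/2)*29)*(-76) = ((27/2)*29)*(-76) = (783/2)*(-76) = -29754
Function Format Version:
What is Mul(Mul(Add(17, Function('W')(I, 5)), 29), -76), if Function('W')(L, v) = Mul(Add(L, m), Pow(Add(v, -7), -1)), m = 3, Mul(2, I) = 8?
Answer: -29754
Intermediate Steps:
I = 4 (I = Mul(Rational(1, 2), 8) = 4)
Function('W')(L, v) = Mul(Pow(Add(-7, v), -1), Add(3, L)) (Function('W')(L, v) = Mul(Add(L, 3), Pow(Add(v, -7), -1)) = Mul(Add(3, L), Pow(Add(-7, v), -1)) = Mul(Pow(Add(-7, v), -1), Add(3, L)))
Mul(Mul(Add(17, Function('W')(I, 5)), 29), -76) = Mul(Mul(Add(17, Mul(Pow(Add(-7, 5), -1), Add(3, 4))), 29), -76) = Mul(Mul(Add(17, Mul(Pow(-2, -1), 7)), 29), -76) = Mul(Mul(Add(17, Mul(Rational(-1, 2), 7)), 29), -76) = Mul(Mul(Add(17, Rational(-7, 2)), 29), -76) = Mul(Mul(Rational(27, 2), 29), -76) = Mul(Rational(783, 2), -76) = -29754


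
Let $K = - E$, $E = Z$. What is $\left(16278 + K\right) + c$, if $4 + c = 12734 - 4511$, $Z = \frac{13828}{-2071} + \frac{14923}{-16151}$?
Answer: $\frac{819647559898}{33448721} \approx 24505.0$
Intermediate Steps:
$Z = - \frac{254241561}{33448721}$ ($Z = 13828 \left(- \frac{1}{2071}\right) + 14923 \left(- \frac{1}{16151}\right) = - \frac{13828}{2071} - \frac{14923}{16151} = - \frac{254241561}{33448721} \approx -7.6009$)
$c = 8219$ ($c = -4 + \left(12734 - 4511\right) = -4 + 8223 = 8219$)
$E = - \frac{254241561}{33448721} \approx -7.6009$
$K = \frac{254241561}{33448721}$ ($K = \left(-1\right) \left(- \frac{254241561}{33448721}\right) = \frac{254241561}{33448721} \approx 7.6009$)
$\left(16278 + K\right) + c = \left(16278 + \frac{254241561}{33448721}\right) + 8219 = \frac{544732521999}{33448721} + 8219 = \frac{819647559898}{33448721}$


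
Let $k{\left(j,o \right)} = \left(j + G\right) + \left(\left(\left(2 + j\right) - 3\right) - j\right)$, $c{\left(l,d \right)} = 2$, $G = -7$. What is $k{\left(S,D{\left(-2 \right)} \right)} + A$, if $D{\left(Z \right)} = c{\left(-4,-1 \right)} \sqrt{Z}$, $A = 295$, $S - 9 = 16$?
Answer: $312$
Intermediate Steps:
$S = 25$ ($S = 9 + 16 = 25$)
$D{\left(Z \right)} = 2 \sqrt{Z}$
$k{\left(j,o \right)} = -8 + j$ ($k{\left(j,o \right)} = \left(j - 7\right) + \left(\left(\left(2 + j\right) - 3\right) - j\right) = \left(-7 + j\right) + \left(\left(-1 + j\right) - j\right) = \left(-7 + j\right) - 1 = -8 + j$)
$k{\left(S,D{\left(-2 \right)} \right)} + A = \left(-8 + 25\right) + 295 = 17 + 295 = 312$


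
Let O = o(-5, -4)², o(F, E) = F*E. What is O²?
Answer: 160000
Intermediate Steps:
o(F, E) = E*F
O = 400 (O = (-4*(-5))² = 20² = 400)
O² = 400² = 160000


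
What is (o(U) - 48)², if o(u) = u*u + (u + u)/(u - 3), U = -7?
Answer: 144/25 ≈ 5.7600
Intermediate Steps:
o(u) = u² + 2*u/(-3 + u) (o(u) = u² + (2*u)/(-3 + u) = u² + 2*u/(-3 + u))
(o(U) - 48)² = (-7*(2 + (-7)² - 3*(-7))/(-3 - 7) - 48)² = (-7*(2 + 49 + 21)/(-10) - 48)² = (-7*(-⅒)*72 - 48)² = (252/5 - 48)² = (12/5)² = 144/25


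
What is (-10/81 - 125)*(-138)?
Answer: 466210/27 ≈ 17267.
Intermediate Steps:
(-10/81 - 125)*(-138) = -10135/81*(-138) = 466210/27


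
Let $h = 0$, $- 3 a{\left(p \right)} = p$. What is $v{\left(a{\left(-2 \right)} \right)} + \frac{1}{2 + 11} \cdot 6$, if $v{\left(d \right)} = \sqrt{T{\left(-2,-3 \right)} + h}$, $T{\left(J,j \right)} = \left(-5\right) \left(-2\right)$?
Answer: $\frac{6}{13} + \sqrt{10} \approx 3.6238$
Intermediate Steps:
$T{\left(J,j \right)} = 10$
$a{\left(p \right)} = - \frac{p}{3}$
$v{\left(d \right)} = \sqrt{10}$ ($v{\left(d \right)} = \sqrt{10 + 0} = \sqrt{10}$)
$v{\left(a{\left(-2 \right)} \right)} + \frac{1}{2 + 11} \cdot 6 = \sqrt{10} + \frac{1}{2 + 11} \cdot 6 = \sqrt{10} + \frac{1}{13} \cdot 6 = \sqrt{10} + \frac{6}{13} = \frac{6}{13} + \sqrt{10}$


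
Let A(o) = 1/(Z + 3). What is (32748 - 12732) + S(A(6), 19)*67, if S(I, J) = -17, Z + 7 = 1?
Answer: 18877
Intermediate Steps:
Z = -6 (Z = -7 + 1 = -6)
A(o) = -⅓ (A(o) = 1/(-6 + 3) = 1/(-3) = -⅓)
(32748 - 12732) + S(A(6), 19)*67 = (32748 - 12732) - 17*67 = 20016 - 1139 = 18877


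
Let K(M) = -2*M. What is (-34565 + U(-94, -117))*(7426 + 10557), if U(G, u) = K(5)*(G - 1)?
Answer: -604498545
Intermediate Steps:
U(G, u) = 10 - 10*G (U(G, u) = (-2*5)*(G - 1) = -10*(-1 + G) = 10 - 10*G)
(-34565 + U(-94, -117))*(7426 + 10557) = (-34565 + (10 - 10*(-94)))*(7426 + 10557) = (-34565 + (10 + 940))*17983 = (-34565 + 950)*17983 = -33615*17983 = -604498545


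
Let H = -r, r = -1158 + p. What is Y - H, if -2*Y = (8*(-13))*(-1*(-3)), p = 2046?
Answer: 1044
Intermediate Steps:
r = 888 (r = -1158 + 2046 = 888)
Y = 156 (Y = -8*(-13)*(-1*(-3))/2 = -(-52)*3 = -½*(-312) = 156)
H = -888 (H = -1*888 = -888)
Y - H = 156 - 1*(-888) = 156 + 888 = 1044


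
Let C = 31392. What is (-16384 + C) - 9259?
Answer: 5749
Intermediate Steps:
(-16384 + C) - 9259 = (-16384 + 31392) - 9259 = 15008 - 9259 = 5749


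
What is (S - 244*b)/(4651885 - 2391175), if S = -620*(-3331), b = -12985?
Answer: 174452/75357 ≈ 2.3150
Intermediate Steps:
S = 2065220
(S - 244*b)/(4651885 - 2391175) = (2065220 - 244*(-12985))/(4651885 - 2391175) = (2065220 + 3168340)/2260710 = 5233560*(1/2260710) = 174452/75357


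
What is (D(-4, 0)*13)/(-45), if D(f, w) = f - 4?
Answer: 104/45 ≈ 2.3111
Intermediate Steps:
D(f, w) = -4 + f
(D(-4, 0)*13)/(-45) = ((-4 - 4)*13)/(-45) = -8*13*(-1/45) = -104*(-1/45) = 104/45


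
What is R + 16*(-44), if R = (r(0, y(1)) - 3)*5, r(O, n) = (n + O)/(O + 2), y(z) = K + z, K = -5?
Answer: -729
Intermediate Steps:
y(z) = -5 + z
r(O, n) = (O + n)/(2 + O)
R = -25 (R = ((0 + (-5 + 1))/(2 + 0) - 3)*5 = ((0 - 4)/2 - 3)*5 = ((½)*(-4) - 3)*5 = (-2 - 3)*5 = -5*5 = -25)
R + 16*(-44) = -25 + 16*(-44) = -25 - 704 = -729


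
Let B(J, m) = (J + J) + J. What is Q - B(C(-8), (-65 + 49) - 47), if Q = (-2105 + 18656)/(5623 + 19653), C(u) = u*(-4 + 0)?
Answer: -2409945/25276 ≈ -95.345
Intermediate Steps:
C(u) = -4*u (C(u) = u*(-4) = -4*u)
B(J, m) = 3*J (B(J, m) = 2*J + J = 3*J)
Q = 16551/25276 ≈ 0.65481
Q - B(C(-8), (-65 + 49) - 47) = 16551/25276 - 3*(-4*(-8)) = 16551/25276 - 3*32 = 16551/25276 - 1*96 = 16551/25276 - 96 = -2409945/25276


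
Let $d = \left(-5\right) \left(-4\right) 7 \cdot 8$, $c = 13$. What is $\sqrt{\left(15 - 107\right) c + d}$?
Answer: $2 i \sqrt{19} \approx 8.7178 i$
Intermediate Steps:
$d = 1120$ ($d = 20 \cdot 7 \cdot 8 = 140 \cdot 8 = 1120$)
$\sqrt{\left(15 - 107\right) c + d} = \sqrt{\left(15 - 107\right) 13 + 1120} = \sqrt{\left(-92\right) 13 + 1120} = \sqrt{-1196 + 1120} = \sqrt{-76} = 2 i \sqrt{19}$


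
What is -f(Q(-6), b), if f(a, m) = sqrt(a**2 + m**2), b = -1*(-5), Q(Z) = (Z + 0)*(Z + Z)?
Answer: -sqrt(5209) ≈ -72.173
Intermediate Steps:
Q(Z) = 2*Z**2 (Q(Z) = Z*(2*Z) = 2*Z**2)
b = 5
-f(Q(-6), b) = -sqrt((2*(-6)**2)**2 + 5**2) = -sqrt((2*36)**2 + 25) = -sqrt(72**2 + 25) = -sqrt(5184 + 25) = -sqrt(5209)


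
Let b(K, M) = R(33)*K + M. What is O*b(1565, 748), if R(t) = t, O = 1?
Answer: 52393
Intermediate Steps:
b(K, M) = M + 33*K (b(K, M) = 33*K + M = M + 33*K)
O*b(1565, 748) = 1*(748 + 33*1565) = 1*(748 + 51645) = 1*52393 = 52393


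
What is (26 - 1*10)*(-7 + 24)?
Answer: 272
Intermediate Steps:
(26 - 1*10)*(-7 + 24) = (26 - 10)*17 = 16*17 = 272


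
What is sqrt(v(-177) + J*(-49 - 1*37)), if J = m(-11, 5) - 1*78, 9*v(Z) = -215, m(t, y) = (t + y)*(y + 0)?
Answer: sqrt(83377)/3 ≈ 96.250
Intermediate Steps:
m(t, y) = y*(t + y) (m(t, y) = (t + y)*y = y*(t + y))
v(Z) = -215/9 (v(Z) = (1/9)*(-215) = -215/9)
J = -108 (J = 5*(-11 + 5) - 1*78 = 5*(-6) - 78 = -30 - 78 = -108)
sqrt(v(-177) + J*(-49 - 1*37)) = sqrt(-215/9 - 108*(-49 - 1*37)) = sqrt(-215/9 - 108*(-49 - 37)) = sqrt(-215/9 - 108*(-86)) = sqrt(-215/9 + 9288) = sqrt(83377/9) = sqrt(83377)/3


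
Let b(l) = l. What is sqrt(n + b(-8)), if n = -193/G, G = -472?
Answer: I*sqrt(422794)/236 ≈ 2.7552*I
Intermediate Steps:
n = 193/472 (n = -193/(-472) = -193*(-1/472) = 193/472 ≈ 0.40890)
sqrt(n + b(-8)) = sqrt(193/472 - 8) = sqrt(-3583/472) = I*sqrt(422794)/236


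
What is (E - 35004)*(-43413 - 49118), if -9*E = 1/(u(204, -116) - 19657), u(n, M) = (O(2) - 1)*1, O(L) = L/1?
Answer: 572984117163565/176904 ≈ 3.2390e+9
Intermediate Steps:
O(L) = L (O(L) = L*1 = L)
u(n, M) = 1 (u(n, M) = (2 - 1)*1 = 1*1 = 1)
E = 1/176904 (E = -1/(9*(1 - 19657)) = -⅑/(-19656) = -⅑*(-1/19656) = 1/176904 ≈ 5.6528e-6)
(E - 35004)*(-43413 - 49118) = (1/176904 - 35004)*(-43413 - 49118) = -6192347615/176904*(-92531) = 572984117163565/176904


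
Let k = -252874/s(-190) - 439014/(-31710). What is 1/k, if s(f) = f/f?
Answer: -5285/1336365921 ≈ -3.9548e-6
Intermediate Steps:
s(f) = 1
k = -1336365921/5285 (k = -252874/1 - 439014/(-31710) = -252874*1 - 439014*(-1/31710) = -252874 + 73169/5285 = -1336365921/5285 ≈ -2.5286e+5)
1/k = 1/(-1336365921/5285) = -5285/1336365921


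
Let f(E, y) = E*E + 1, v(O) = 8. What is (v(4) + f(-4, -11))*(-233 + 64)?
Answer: -4225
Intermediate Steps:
f(E, y) = 1 + E² (f(E, y) = E² + 1 = 1 + E²)
(v(4) + f(-4, -11))*(-233 + 64) = (8 + (1 + (-4)²))*(-233 + 64) = (8 + (1 + 16))*(-169) = (8 + 17)*(-169) = 25*(-169) = -4225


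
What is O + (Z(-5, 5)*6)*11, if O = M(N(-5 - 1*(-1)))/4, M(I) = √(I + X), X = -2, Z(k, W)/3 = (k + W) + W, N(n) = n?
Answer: 990 + I*√6/4 ≈ 990.0 + 0.61237*I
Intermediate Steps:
Z(k, W) = 3*k + 6*W (Z(k, W) = 3*((k + W) + W) = 3*((W + k) + W) = 3*(k + 2*W) = 3*k + 6*W)
M(I) = √(-2 + I) (M(I) = √(I - 2) = √(-2 + I))
O = I*√6/4 (O = √(-2 + (-5 - 1*(-1)))/4 = √(-2 + (-5 + 1))*(¼) = √(-2 - 4)*(¼) = √(-6)*(¼) = (I*√6)*(¼) = I*√6/4 ≈ 0.61237*I)
O + (Z(-5, 5)*6)*11 = I*√6/4 + ((3*(-5) + 6*5)*6)*11 = I*√6/4 + ((-15 + 30)*6)*11 = I*√6/4 + (15*6)*11 = I*√6/4 + 90*11 = I*√6/4 + 990 = 990 + I*√6/4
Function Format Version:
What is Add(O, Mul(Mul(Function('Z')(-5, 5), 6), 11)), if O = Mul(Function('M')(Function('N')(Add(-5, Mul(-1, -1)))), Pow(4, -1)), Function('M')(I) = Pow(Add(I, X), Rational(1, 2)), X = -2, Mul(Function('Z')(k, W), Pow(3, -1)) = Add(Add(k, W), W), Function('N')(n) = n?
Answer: Add(990, Mul(Rational(1, 4), I, Pow(6, Rational(1, 2)))) ≈ Add(990.00, Mul(0.61237, I))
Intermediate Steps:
Function('Z')(k, W) = Add(Mul(3, k), Mul(6, W)) (Function('Z')(k, W) = Mul(3, Add(Add(k, W), W)) = Mul(3, Add(Add(W, k), W)) = Mul(3, Add(k, Mul(2, W))) = Add(Mul(3, k), Mul(6, W)))
Function('M')(I) = Pow(Add(-2, I), Rational(1, 2)) (Function('M')(I) = Pow(Add(I, -2), Rational(1, 2)) = Pow(Add(-2, I), Rational(1, 2)))
O = Mul(Rational(1, 4), I, Pow(6, Rational(1, 2))) (O = Mul(Pow(Add(-2, Add(-5, Mul(-1, -1))), Rational(1, 2)), Pow(4, -1)) = Mul(Pow(Add(-2, Add(-5, 1)), Rational(1, 2)), Rational(1, 4)) = Mul(Pow(Add(-2, -4), Rational(1, 2)), Rational(1, 4)) = Mul(Pow(-6, Rational(1, 2)), Rational(1, 4)) = Mul(Mul(I, Pow(6, Rational(1, 2))), Rational(1, 4)) = Mul(Rational(1, 4), I, Pow(6, Rational(1, 2))) ≈ Mul(0.61237, I))
Add(O, Mul(Mul(Function('Z')(-5, 5), 6), 11)) = Add(Mul(Rational(1, 4), I, Pow(6, Rational(1, 2))), Mul(Mul(Add(Mul(3, -5), Mul(6, 5)), 6), 11)) = Add(Mul(Rational(1, 4), I, Pow(6, Rational(1, 2))), Mul(Mul(Add(-15, 30), 6), 11)) = Add(Mul(Rational(1, 4), I, Pow(6, Rational(1, 2))), Mul(Mul(15, 6), 11)) = Add(Mul(Rational(1, 4), I, Pow(6, Rational(1, 2))), Mul(90, 11)) = Add(Mul(Rational(1, 4), I, Pow(6, Rational(1, 2))), 990) = Add(990, Mul(Rational(1, 4), I, Pow(6, Rational(1, 2))))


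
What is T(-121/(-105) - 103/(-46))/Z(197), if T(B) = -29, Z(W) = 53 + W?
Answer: -29/250 ≈ -0.11600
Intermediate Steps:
T(-121/(-105) - 103/(-46))/Z(197) = -29/(53 + 197) = -29/250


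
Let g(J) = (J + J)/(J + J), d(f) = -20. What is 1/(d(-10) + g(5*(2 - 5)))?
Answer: -1/19 ≈ -0.052632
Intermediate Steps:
g(J) = 1 (g(J) = (2*J)/((2*J)) = (2*J)*(1/(2*J)) = 1)
1/(d(-10) + g(5*(2 - 5))) = 1/(-20 + 1) = 1/(-19) = -1/19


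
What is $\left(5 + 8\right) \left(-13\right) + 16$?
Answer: $-153$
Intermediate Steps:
$\left(5 + 8\right) \left(-13\right) + 16 = 13 \left(-13\right) + 16 = -169 + 16 = -153$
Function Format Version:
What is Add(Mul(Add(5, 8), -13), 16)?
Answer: -153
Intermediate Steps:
Add(Mul(Add(5, 8), -13), 16) = Add(Mul(13, -13), 16) = Add(-169, 16) = -153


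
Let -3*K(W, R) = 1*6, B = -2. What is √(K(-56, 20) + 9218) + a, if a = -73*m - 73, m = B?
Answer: 169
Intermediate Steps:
m = -2
K(W, R) = -2 (K(W, R) = -6/3 = -⅓*6 = -2)
a = 73 (a = -73*(-2) - 73 = 146 - 73 = 73)
√(K(-56, 20) + 9218) + a = √(-2 + 9218) + 73 = √9216 + 73 = 96 + 73 = 169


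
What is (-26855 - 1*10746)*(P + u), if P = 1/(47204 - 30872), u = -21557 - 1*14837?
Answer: 22349538330007/16332 ≈ 1.3685e+9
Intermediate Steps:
u = -36394 (u = -21557 - 14837 = -36394)
P = 1/16332 ≈ 6.1229e-5
(-26855 - 1*10746)*(P + u) = (-26855 - 1*10746)*(1/16332 - 36394) = (-26855 - 10746)*(-594386807/16332) = -37601*(-594386807/16332) = 22349538330007/16332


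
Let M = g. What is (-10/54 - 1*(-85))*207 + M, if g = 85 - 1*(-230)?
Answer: 53615/3 ≈ 17872.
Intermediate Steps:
g = 315 (g = 85 + 230 = 315)
M = 315
(-10/54 - 1*(-85))*207 + M = (-10/54 - 1*(-85))*207 + 315 = (-10*1/54 + 85)*207 + 315 = (-5/27 + 85)*207 + 315 = (2290/27)*207 + 315 = 52670/3 + 315 = 53615/3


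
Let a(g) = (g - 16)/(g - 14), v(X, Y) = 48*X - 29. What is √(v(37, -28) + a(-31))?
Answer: √393310/15 ≈ 41.810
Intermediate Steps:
v(X, Y) = -29 + 48*X
a(g) = (-16 + g)/(-14 + g)
√(v(37, -28) + a(-31)) = √((-29 + 48*37) + (-16 - 31)/(-14 - 31)) = √((-29 + 1776) - 47/(-45)) = √(1747 - 1/45*(-47)) = √(1747 + 47/45) = √(78662/45) = √393310/15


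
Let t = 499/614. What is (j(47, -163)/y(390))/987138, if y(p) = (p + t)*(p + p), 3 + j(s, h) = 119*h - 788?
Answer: -1549429/23095083115845 ≈ -6.7089e-8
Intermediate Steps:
t = 499/614 (t = 499*(1/614) = 499/614 ≈ 0.81270)
j(s, h) = -791 + 119*h (j(s, h) = -3 + (119*h - 788) = -3 + (-788 + 119*h) = -791 + 119*h)
y(p) = 2*p*(499/614 + p) (y(p) = (p + 499/614)*(p + p) = (499/614 + p)*(2*p) = 2*p*(499/614 + p))
(j(47, -163)/y(390))/987138 = ((-791 + 119*(-163))/(((1/307)*390*(499 + 614*390))))/987138 = ((-791 - 19397)/(((1/307)*390*(499 + 239460))))*(1/987138) = -20188/((1/307)*390*239959)*(1/987138) = -20188/93584010/307*(1/987138) = -20188*307/93584010*(1/987138) = -3098858/46792005*1/987138 = -1549429/23095083115845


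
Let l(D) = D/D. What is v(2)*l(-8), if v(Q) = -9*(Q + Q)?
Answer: -36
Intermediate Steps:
l(D) = 1
v(Q) = -18*Q
v(2)*l(-8) = -18*2*1 = -36*1 = -36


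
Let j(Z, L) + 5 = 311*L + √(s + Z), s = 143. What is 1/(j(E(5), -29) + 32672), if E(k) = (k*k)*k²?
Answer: 739/17475848 - √3/34951696 ≈ 4.2237e-5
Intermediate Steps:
E(k) = k⁴ (E(k) = k²*k² = k⁴)
j(Z, L) = -5 + √(143 + Z) + 311*L (j(Z, L) = -5 + (311*L + √(143 + Z)) = -5 + (√(143 + Z) + 311*L) = -5 + √(143 + Z) + 311*L)
1/(j(E(5), -29) + 32672) = 1/((-5 + √(143 + 5⁴) + 311*(-29)) + 32672) = 1/((-5 + √(143 + 625) - 9019) + 32672) = 1/((-5 + √768 - 9019) + 32672) = 1/((-5 + 16*√3 - 9019) + 32672) = 1/((-9024 + 16*√3) + 32672) = 1/(23648 + 16*√3)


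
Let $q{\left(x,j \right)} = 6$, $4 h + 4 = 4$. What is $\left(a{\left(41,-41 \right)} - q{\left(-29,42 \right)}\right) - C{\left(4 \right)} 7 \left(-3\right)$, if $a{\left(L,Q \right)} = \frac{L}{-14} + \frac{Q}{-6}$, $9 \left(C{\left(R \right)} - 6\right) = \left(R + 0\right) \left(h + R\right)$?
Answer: $\frac{3386}{21} \approx 161.24$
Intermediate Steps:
$h = 0$ ($h = -1 + \frac{1}{4} \cdot 4 = -1 + 1 = 0$)
$C{\left(R \right)} = 6 + \frac{R^{2}}{9}$ ($C{\left(R \right)} = 6 + \frac{\left(R + 0\right) \left(0 + R\right)}{9} = 6 + \frac{R R}{9} = 6 + \frac{R^{2}}{9}$)
$a{\left(L,Q \right)} = - \frac{Q}{6} - \frac{L}{14}$ ($a{\left(L,Q \right)} = L \left(- \frac{1}{14}\right) + Q \left(- \frac{1}{6}\right) = - \frac{L}{14} - \frac{Q}{6} = - \frac{Q}{6} - \frac{L}{14}$)
$\left(a{\left(41,-41 \right)} - q{\left(-29,42 \right)}\right) - C{\left(4 \right)} 7 \left(-3\right) = \left(\left(\left(- \frac{1}{6}\right) \left(-41\right) - \frac{41}{14}\right) - 6\right) - \left(6 + \frac{4^{2}}{9}\right) 7 \left(-3\right) = \left(\left(\frac{41}{6} - \frac{41}{14}\right) - 6\right) - \left(6 + \frac{1}{9} \cdot 16\right) 7 \left(-3\right) = \left(\frac{82}{21} - 6\right) - \left(6 + \frac{16}{9}\right) 7 \left(-3\right) = - \frac{44}{21} - \frac{70}{9} \cdot 7 \left(-3\right) = - \frac{44}{21} - \frac{490}{9} \left(-3\right) = - \frac{44}{21} - - \frac{490}{3} = - \frac{44}{21} + \frac{490}{3} = \frac{3386}{21}$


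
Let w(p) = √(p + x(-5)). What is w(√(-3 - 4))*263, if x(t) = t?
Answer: 263*√(-5 + I*√7) ≈ 150.72 + 607.09*I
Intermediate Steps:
w(p) = √(-5 + p) (w(p) = √(p - 5) = √(-5 + p))
w(√(-3 - 4))*263 = √(-5 + √(-3 - 4))*263 = √(-5 + √(-7))*263 = √(-5 + I*√7)*263 = 263*√(-5 + I*√7)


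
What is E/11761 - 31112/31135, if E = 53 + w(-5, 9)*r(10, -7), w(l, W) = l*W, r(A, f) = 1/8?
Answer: -2915465691/2929429880 ≈ -0.99523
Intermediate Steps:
r(A, f) = ⅛
w(l, W) = W*l
E = 379/8 (E = 53 + (9*(-5))*(⅛) = 53 - 45*⅛ = 53 - 45/8 = 379/8 ≈ 47.375)
E/11761 - 31112/31135 = (379/8)/11761 - 31112/31135 = (379/8)*(1/11761) - 31112*1/31135 = 379/94088 - 31112/31135 = -2915465691/2929429880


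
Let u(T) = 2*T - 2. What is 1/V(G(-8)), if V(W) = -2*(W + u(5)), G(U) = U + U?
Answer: 1/16 ≈ 0.062500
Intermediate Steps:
u(T) = -2 + 2*T
G(U) = 2*U
V(W) = -16 - 2*W (V(W) = -2*(W + (-2 + 2*5)) = -2*(W + (-2 + 10)) = -2*(W + 8) = -2*(8 + W) = -16 - 2*W)
1/V(G(-8)) = 1/(-16 - 4*(-8)) = 1/(-16 - 2*(-16)) = 1/(-16 + 32) = 1/16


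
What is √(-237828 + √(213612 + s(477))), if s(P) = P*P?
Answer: √(-237828 + √441141) ≈ 486.99*I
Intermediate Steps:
s(P) = P²
√(-237828 + √(213612 + s(477))) = √(-237828 + √(213612 + 477²)) = √(-237828 + √(213612 + 227529)) = √(-237828 + √441141)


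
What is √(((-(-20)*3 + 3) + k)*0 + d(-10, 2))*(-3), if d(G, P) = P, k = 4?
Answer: -3*√2 ≈ -4.2426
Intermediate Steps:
√(((-(-20)*3 + 3) + k)*0 + d(-10, 2))*(-3) = √(((-(-20)*3 + 3) + 4)*0 + 2)*(-3) = √(((-4*(-15) + 3) + 4)*0 + 2)*(-3) = √(((60 + 3) + 4)*0 + 2)*(-3) = √((63 + 4)*0 + 2)*(-3) = √(67*0 + 2)*(-3) = √(0 + 2)*(-3) = √2*(-3) = -3*√2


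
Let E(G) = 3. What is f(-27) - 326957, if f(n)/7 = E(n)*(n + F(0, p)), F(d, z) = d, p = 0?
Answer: -327524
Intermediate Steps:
f(n) = 21*n (f(n) = 7*(3*(n + 0)) = 7*(3*n) = 21*n)
f(-27) - 326957 = 21*(-27) - 326957 = -567 - 326957 = -327524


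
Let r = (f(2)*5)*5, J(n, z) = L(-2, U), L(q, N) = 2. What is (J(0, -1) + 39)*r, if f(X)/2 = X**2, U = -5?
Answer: 8200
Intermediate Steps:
J(n, z) = 2
f(X) = 2*X**2
r = 200 (r = ((2*2**2)*5)*5 = ((2*4)*5)*5 = (8*5)*5 = 40*5 = 200)
(J(0, -1) + 39)*r = (2 + 39)*200 = 41*200 = 8200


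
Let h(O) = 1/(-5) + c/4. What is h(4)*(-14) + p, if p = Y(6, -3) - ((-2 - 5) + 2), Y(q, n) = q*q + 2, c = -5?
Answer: 633/10 ≈ 63.300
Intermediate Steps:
Y(q, n) = 2 + q² (Y(q, n) = q² + 2 = 2 + q²)
h(O) = -29/20 (h(O) = 1/(-5) - 5/4 = 1*(-⅕) - 5*¼ = -⅕ - 5/4 = -29/20)
p = 43 (p = (2 + 6²) - ((-2 - 5) + 2) = (2 + 36) - (-7 + 2) = 38 - 1*(-5) = 38 + 5 = 43)
h(4)*(-14) + p = -29/20*(-14) + 43 = 203/10 + 43 = 633/10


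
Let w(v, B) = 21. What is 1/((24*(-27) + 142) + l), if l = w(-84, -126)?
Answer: -1/485 ≈ -0.0020619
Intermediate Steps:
l = 21
1/((24*(-27) + 142) + l) = 1/((24*(-27) + 142) + 21) = 1/((-648 + 142) + 21) = 1/(-506 + 21) = 1/(-485) = -1/485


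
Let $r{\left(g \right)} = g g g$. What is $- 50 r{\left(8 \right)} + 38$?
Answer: $-25562$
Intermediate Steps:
$r{\left(g \right)} = g^{3}$ ($r{\left(g \right)} = g^{2} g = g^{3}$)
$- 50 r{\left(8 \right)} + 38 = - 50 \cdot 8^{3} + 38 = \left(-50\right) 512 + 38 = -25600 + 38 = -25562$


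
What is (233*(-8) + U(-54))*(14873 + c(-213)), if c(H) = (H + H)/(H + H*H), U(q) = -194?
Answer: -1622256573/53 ≈ -3.0609e+7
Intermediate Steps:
c(H) = 2*H/(H + H²) (c(H) = (2*H)/(H + H²) = 2*H/(H + H²))
(233*(-8) + U(-54))*(14873 + c(-213)) = (233*(-8) - 194)*(14873 + 2/(1 - 213)) = (-1864 - 194)*(14873 + 2/(-212)) = -2058*(14873 + 2*(-1/212)) = -2058*(14873 - 1/106) = -2058*1576537/106 = -1622256573/53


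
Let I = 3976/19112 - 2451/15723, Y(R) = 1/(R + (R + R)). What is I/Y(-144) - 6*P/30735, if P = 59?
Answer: -963797212714/42758357835 ≈ -22.541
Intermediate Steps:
Y(R) = 1/(3*R) (Y(R) = 1/(R + 2*R) = 1/(3*R))
I = 652964/12520749 (I = 3976*(1/19112) - 2451*1/15723 = 497/2389 - 817/5241 = 652964/12520749 ≈ 0.052151)
I/Y(-144) - 6*P/30735 = 652964/(12520749*(((⅓)/(-144)))) - 6*59/30735 = 652964/(12520749*(((⅓)*(-1/144)))) - 354*1/30735 = 652964/(12520749*(-1/432)) - 118/10245 = (652964/12520749)*(-432) - 118/10245 = -94026816/4173583 - 118/10245 = -963797212714/42758357835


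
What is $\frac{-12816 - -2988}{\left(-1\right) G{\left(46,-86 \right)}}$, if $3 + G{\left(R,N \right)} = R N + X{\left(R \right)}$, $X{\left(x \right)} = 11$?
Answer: $- \frac{117}{47} \approx -2.4894$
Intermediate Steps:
$G{\left(R,N \right)} = 8 + N R$ ($G{\left(R,N \right)} = -3 + \left(R N + 11\right) = -3 + \left(N R + 11\right) = -3 + \left(11 + N R\right) = 8 + N R$)
$\frac{-12816 - -2988}{\left(-1\right) G{\left(46,-86 \right)}} = \frac{-12816 - -2988}{\left(-1\right) \left(8 - 3956\right)} = \frac{-12816 + 2988}{\left(-1\right) \left(8 - 3956\right)} = - \frac{9828}{\left(-1\right) \left(-3948\right)} = - \frac{9828}{3948} = \left(-9828\right) \frac{1}{3948} = - \frac{117}{47}$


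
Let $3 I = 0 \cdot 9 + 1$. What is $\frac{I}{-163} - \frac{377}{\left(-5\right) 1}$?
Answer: $\frac{184348}{2445} \approx 75.398$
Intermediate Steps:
$I = \frac{1}{3}$ ($I = \frac{0 \cdot 9 + 1}{3} = \frac{0 + 1}{3} = \frac{1}{3} \cdot 1 = \frac{1}{3} \approx 0.33333$)
$\frac{I}{-163} - \frac{377}{\left(-5\right) 1} = \frac{1}{3 \left(-163\right)} - \frac{377}{\left(-5\right) 1} = \frac{1}{3} \left(- \frac{1}{163}\right) - \frac{377}{-5} = - \frac{1}{489} - - \frac{377}{5} = - \frac{1}{489} + \frac{377}{5} = \frac{184348}{2445}$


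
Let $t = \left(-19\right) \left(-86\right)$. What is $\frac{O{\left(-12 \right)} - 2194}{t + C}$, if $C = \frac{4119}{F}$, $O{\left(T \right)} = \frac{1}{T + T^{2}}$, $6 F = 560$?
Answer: $- \frac{20272490}{15505941} \approx -1.3074$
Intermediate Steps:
$F = \frac{280}{3}$ ($F = \frac{1}{6} \cdot 560 = \frac{280}{3} \approx 93.333$)
$t = 1634$
$C = \frac{12357}{280}$ ($C = \frac{4119}{\frac{280}{3}} = 4119 \cdot \frac{3}{280} = \frac{12357}{280} \approx 44.132$)
$\frac{O{\left(-12 \right)} - 2194}{t + C} = \frac{\frac{1}{\left(-12\right) \left(1 - 12\right)} - 2194}{1634 + \frac{12357}{280}} = \frac{- \frac{1}{12 \left(-11\right)} - 2194}{\frac{469877}{280}} = \left(\left(- \frac{1}{12}\right) \left(- \frac{1}{11}\right) - 2194\right) \frac{280}{469877} = \left(\frac{1}{132} - 2194\right) \frac{280}{469877} = \left(- \frac{289607}{132}\right) \frac{280}{469877} = - \frac{20272490}{15505941}$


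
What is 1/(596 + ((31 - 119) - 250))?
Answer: 1/258 ≈ 0.0038760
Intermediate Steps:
1/(596 + ((31 - 119) - 250)) = 1/(596 + (-88 - 250)) = 1/(596 - 338) = 1/258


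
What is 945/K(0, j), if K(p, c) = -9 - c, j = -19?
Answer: 189/2 ≈ 94.500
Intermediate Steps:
945/K(0, j) = 945/(-9 - 1*(-19)) = 945/(-9 + 19) = 945/10 = 945*(1/10) = 189/2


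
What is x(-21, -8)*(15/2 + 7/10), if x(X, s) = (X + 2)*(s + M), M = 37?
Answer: -22591/5 ≈ -4518.2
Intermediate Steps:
x(X, s) = (2 + X)*(37 + s) (x(X, s) = (X + 2)*(s + 37) = (2 + X)*(37 + s))
x(-21, -8)*(15/2 + 7/10) = (74 + 2*(-8) + 37*(-21) - 21*(-8))*(15/2 + 7/10) = (74 - 16 - 777 + 168)*(15*(½) + 7*(⅒)) = -551*(15/2 + 7/10) = -551*41/5 = -22591/5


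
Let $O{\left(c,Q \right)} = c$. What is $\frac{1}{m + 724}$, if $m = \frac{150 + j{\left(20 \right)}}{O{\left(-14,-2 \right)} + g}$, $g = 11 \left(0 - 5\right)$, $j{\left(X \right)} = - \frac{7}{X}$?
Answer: $\frac{1380}{996127} \approx 0.0013854$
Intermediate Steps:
$g = -55$ ($g = 11 \left(-5\right) = -55$)
$m = - \frac{2993}{1380}$ ($m = \frac{150 - \frac{7}{20}}{-14 - 55} = \frac{150 - \frac{7}{20}}{-69} = \left(150 - \frac{7}{20}\right) \left(- \frac{1}{69}\right) = \frac{2993}{20} \left(- \frac{1}{69}\right) = - \frac{2993}{1380} \approx -2.1688$)
$\frac{1}{m + 724} = \frac{1}{- \frac{2993}{1380} + 724} = \frac{1}{\frac{996127}{1380}} = \frac{1380}{996127}$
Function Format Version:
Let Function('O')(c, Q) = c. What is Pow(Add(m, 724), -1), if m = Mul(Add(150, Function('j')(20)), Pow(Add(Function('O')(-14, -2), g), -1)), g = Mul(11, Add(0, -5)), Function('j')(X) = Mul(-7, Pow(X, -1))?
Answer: Rational(1380, 996127) ≈ 0.0013854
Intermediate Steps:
g = -55 (g = Mul(11, -5) = -55)
m = Rational(-2993, 1380) (m = Mul(Add(150, Mul(-7, Pow(20, -1))), Pow(Add(-14, -55), -1)) = Mul(Add(150, Mul(-7, Rational(1, 20))), Pow(-69, -1)) = Mul(Add(150, Rational(-7, 20)), Rational(-1, 69)) = Mul(Rational(2993, 20), Rational(-1, 69)) = Rational(-2993, 1380) ≈ -2.1688)
Pow(Add(m, 724), -1) = Pow(Add(Rational(-2993, 1380), 724), -1) = Pow(Rational(996127, 1380), -1) = Rational(1380, 996127)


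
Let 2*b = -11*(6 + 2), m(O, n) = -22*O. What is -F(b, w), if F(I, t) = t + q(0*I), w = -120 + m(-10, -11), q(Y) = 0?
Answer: -100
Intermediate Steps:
m(O, n) = -22*O
b = -44 (b = (-11*(6 + 2))/2 = (-11*8)/2 = (1/2)*(-88) = -44)
w = 100 (w = -120 - 22*(-10) = -120 + 220 = 100)
F(I, t) = t (F(I, t) = t + 0 = t)
-F(b, w) = -1*100 = -100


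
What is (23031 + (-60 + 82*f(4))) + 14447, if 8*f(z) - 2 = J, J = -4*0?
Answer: 74877/2 ≈ 37439.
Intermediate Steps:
J = 0
f(z) = ¼ (f(z) = ¼ + (⅛)*0 = ¼ + 0 = ¼)
(23031 + (-60 + 82*f(4))) + 14447 = (23031 + (-60 + 82*(¼))) + 14447 = (23031 + (-60 + 41/2)) + 14447 = (23031 - 79/2) + 14447 = 45983/2 + 14447 = 74877/2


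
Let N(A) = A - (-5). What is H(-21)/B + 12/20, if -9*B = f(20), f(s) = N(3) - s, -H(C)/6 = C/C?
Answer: -39/10 ≈ -3.9000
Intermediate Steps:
H(C) = -6 (H(C) = -6*C/C = -6*1 = -6)
N(A) = 5 + A (N(A) = A - 1*(-5) = A + 5 = 5 + A)
f(s) = 8 - s (f(s) = (5 + 3) - s = 8 - s)
B = 4/3 (B = -(8 - 1*20)/9 = -(8 - 20)/9 = -1/9*(-12) = 4/3 ≈ 1.3333)
H(-21)/B + 12/20 = -6/4/3 + 12/20 = -6*3/4 + 12*(1/20) = -9/2 + 3/5 = -39/10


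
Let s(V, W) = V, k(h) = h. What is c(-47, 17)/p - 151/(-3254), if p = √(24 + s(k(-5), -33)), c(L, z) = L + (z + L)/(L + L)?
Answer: 151/3254 - 2194*√19/893 ≈ -10.663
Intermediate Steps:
c(L, z) = L + (L + z)/(2*L) (c(L, z) = L + (L + z)/((2*L)) = L + (L + z)*(1/(2*L)) = L + (L + z)/(2*L))
p = √19 (p = √(24 - 5) = √19 ≈ 4.3589)
c(-47, 17)/p - 151/(-3254) = (½ - 47 + (½)*17/(-47))/(√19) - 151/(-3254) = (½ - 47 + (½)*17*(-1/47))*(√19/19) - 151*(-1/3254) = (½ - 47 - 17/94)*(√19/19) + 151/3254 = -2194*√19/893 + 151/3254 = 151/3254 - 2194*√19/893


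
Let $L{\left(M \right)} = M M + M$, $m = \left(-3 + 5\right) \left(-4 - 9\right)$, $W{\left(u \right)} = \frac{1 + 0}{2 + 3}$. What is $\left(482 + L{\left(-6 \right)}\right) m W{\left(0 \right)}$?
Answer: $- \frac{13312}{5} \approx -2662.4$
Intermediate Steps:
$W{\left(u \right)} = \frac{1}{5}$ ($W{\left(u \right)} = 1 \cdot \frac{1}{5} = \frac{1}{5}$)
$m = -26$ ($m = 2 \left(-13\right) = -26$)
$L{\left(M \right)} = M + M^{2}$ ($L{\left(M \right)} = M^{2} + M = M + M^{2}$)
$\left(482 + L{\left(-6 \right)}\right) m W{\left(0 \right)} = \left(482 - 6 \left(1 - 6\right)\right) \left(\left(-26\right) \frac{1}{5}\right) = \left(482 - -30\right) \left(- \frac{26}{5}\right) = \left(482 + 30\right) \left(- \frac{26}{5}\right) = 512 \left(- \frac{26}{5}\right) = - \frac{13312}{5}$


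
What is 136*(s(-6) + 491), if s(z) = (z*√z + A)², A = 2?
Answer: 37944 - 3264*I*√6 ≈ 37944.0 - 7995.1*I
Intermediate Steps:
s(z) = (2 + z^(3/2))² (s(z) = (z*√z + 2)² = (z^(3/2) + 2)² = (2 + z^(3/2))²)
136*(s(-6) + 491) = 136*((2 + (-6)^(3/2))² + 491) = 136*((2 - 6*I*√6)² + 491) = 136*(491 + (2 - 6*I*√6)²) = 66776 + 136*(2 - 6*I*√6)²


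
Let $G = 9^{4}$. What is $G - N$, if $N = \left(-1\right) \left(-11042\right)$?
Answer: $-4481$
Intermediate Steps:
$G = 6561$
$N = 11042$
$G - N = 6561 - 11042 = -4481$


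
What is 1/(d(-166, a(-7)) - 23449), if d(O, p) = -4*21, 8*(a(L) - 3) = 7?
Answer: -1/23533 ≈ -4.2494e-5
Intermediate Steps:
a(L) = 31/8 (a(L) = 3 + (⅛)*7 = 3 + 7/8 = 31/8)
d(O, p) = -84
1/(d(-166, a(-7)) - 23449) = 1/(-84 - 23449) = 1/(-23533) = -1/23533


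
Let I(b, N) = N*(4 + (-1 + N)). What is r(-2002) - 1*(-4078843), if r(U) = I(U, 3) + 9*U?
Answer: 4060843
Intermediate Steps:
I(b, N) = N*(3 + N)
r(U) = 18 + 9*U (r(U) = 3*(3 + 3) + 9*U = 3*6 + 9*U = 18 + 9*U)
r(-2002) - 1*(-4078843) = (18 + 9*(-2002)) - 1*(-4078843) = (18 - 18018) + 4078843 = -18000 + 4078843 = 4060843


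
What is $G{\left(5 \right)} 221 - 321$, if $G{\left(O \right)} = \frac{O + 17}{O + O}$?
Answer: $\frac{826}{5} \approx 165.2$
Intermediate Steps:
$G{\left(O \right)} = \frac{17 + O}{2 O}$
$G{\left(5 \right)} 221 - 321 = \frac{17 + 5}{2 \cdot 5} \cdot 221 - 321 = \frac{1}{2} \cdot \frac{1}{5} \cdot 22 \cdot 221 - 321 = \frac{11}{5} \cdot 221 - 321 = \frac{2431}{5} - 321 = \frac{826}{5}$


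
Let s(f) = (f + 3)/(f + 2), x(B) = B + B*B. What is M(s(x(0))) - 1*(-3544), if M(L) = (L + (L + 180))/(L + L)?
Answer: 3605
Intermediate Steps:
x(B) = B + B²
s(f) = (3 + f)/(2 + f)
M(L) = (180 + 2*L)/(2*L) (M(L) = (L + (180 + L))/((2*L)) = (180 + 2*L)*(1/(2*L)) = (180 + 2*L)/(2*L))
M(s(x(0))) - 1*(-3544) = (90 + (3 + 0*(1 + 0))/(2 + 0*(1 + 0)))/(((3 + 0*(1 + 0))/(2 + 0*(1 + 0)))) - 1*(-3544) = (90 + (3 + 0*1)/(2 + 0*1))/(((3 + 0*1)/(2 + 0*1))) + 3544 = (90 + (3 + 0)/(2 + 0))/(((3 + 0)/(2 + 0))) + 3544 = (90 + 3/2)/((3/2)) + 3544 = (90 + (½)*3)/(((½)*3)) + 3544 = (90 + 3/2)/(3/2) + 3544 = (⅔)*(183/2) + 3544 = 61 + 3544 = 3605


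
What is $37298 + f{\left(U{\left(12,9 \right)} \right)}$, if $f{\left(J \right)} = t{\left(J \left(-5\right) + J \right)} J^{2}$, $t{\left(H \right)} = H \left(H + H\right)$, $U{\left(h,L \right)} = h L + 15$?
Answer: $7324409810$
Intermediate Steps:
$U{\left(h,L \right)} = 15 + L h$ ($U{\left(h,L \right)} = L h + 15 = 15 + L h$)
$t{\left(H \right)} = 2 H^{2}$ ($t{\left(H \right)} = H 2 H = 2 H^{2}$)
$f{\left(J \right)} = 32 J^{4}$ ($f{\left(J \right)} = 2 \left(J \left(-5\right) + J\right)^{2} J^{2} = 2 \left(- 5 J + J\right)^{2} J^{2} = 2 \left(- 4 J\right)^{2} J^{2} = 2 \cdot 16 J^{2} J^{2} = 32 J^{2} J^{2} = 32 J^{4}$)
$37298 + f{\left(U{\left(12,9 \right)} \right)} = 37298 + 32 \left(15 + 9 \cdot 12\right)^{4} = 37298 + 32 \left(15 + 108\right)^{4} = 37298 + 32 \cdot 123^{4} = 37298 + 32 \cdot 228886641 = 37298 + 7324372512 = 7324409810$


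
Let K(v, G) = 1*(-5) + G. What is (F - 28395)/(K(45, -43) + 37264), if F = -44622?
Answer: -73017/37216 ≈ -1.9620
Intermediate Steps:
K(v, G) = -5 + G
(F - 28395)/(K(45, -43) + 37264) = (-44622 - 28395)/((-5 - 43) + 37264) = -73017/(-48 + 37264) = -73017/37216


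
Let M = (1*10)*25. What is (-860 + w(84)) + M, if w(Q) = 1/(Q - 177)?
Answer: -56731/93 ≈ -610.01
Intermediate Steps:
w(Q) = 1/(-177 + Q)
M = 250 (M = 10*25 = 250)
(-860 + w(84)) + M = (-860 + 1/(-177 + 84)) + 250 = (-860 + 1/(-93)) + 250 = (-860 - 1/93) + 250 = -79981/93 + 250 = -56731/93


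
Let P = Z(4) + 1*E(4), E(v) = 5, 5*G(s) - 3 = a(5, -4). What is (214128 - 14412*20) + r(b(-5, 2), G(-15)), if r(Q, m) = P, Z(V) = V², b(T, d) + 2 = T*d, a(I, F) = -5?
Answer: -74091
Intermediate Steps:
G(s) = -⅖ (G(s) = ⅗ + (⅕)*(-5) = ⅗ - 1 = -⅖)
b(T, d) = -2 + T*d
P = 21 (P = 4² + 1*5 = 16 + 5 = 21)
r(Q, m) = 21
(214128 - 14412*20) + r(b(-5, 2), G(-15)) = (214128 - 14412*20) + 21 = (214128 - 288240) + 21 = -74112 + 21 = -74091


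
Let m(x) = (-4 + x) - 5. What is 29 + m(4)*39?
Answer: -166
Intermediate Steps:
m(x) = -9 + x
29 + m(4)*39 = 29 + (-9 + 4)*39 = 29 - 5*39 = 29 - 195 = -166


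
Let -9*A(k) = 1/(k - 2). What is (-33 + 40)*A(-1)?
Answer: 7/27 ≈ 0.25926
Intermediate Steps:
A(k) = -1/(9*(-2 + k)) (A(k) = -1/(9*(k - 2)) = -1/(9*(-2 + k)))
(-33 + 40)*A(-1) = (-33 + 40)*(-1/(-18 + 9*(-1))) = 7*(-1/(-18 - 9)) = 7*(-1/(-27)) = 7*(-1*(-1/27)) = 7*(1/27) = 7/27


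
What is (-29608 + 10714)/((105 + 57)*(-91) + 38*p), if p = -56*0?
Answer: 3149/2457 ≈ 1.2816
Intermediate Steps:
p = 0
(-29608 + 10714)/((105 + 57)*(-91) + 38*p) = (-29608 + 10714)/((105 + 57)*(-91) + 38*0) = -18894/(162*(-91) + 0) = -18894/(-14742 + 0) = -18894/(-14742) = -18894*(-1/14742) = 3149/2457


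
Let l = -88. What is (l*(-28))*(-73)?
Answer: -179872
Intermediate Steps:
(l*(-28))*(-73) = -88*(-28)*(-73) = 2464*(-73) = -179872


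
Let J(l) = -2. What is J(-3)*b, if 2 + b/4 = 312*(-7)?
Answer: 17488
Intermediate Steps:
b = -8744 (b = -8 + 4*(312*(-7)) = -8 + 4*(-2184) = -8 - 8736 = -8744)
J(-3)*b = -2*(-8744) = 17488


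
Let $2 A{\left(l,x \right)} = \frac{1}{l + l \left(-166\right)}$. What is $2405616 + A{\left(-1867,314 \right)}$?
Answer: $\frac{1482124073761}{616110} \approx 2.4056 \cdot 10^{6}$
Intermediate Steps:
$A{\left(l,x \right)} = - \frac{1}{330 l}$ ($A{\left(l,x \right)} = \frac{1}{2 \left(l + l \left(-166\right)\right)} = \frac{1}{2 \left(l - 166 l\right)} = \frac{1}{2 \left(- 165 l\right)} = \frac{\left(- \frac{1}{165}\right) \frac{1}{l}}{2} = - \frac{1}{330 l}$)
$2405616 + A{\left(-1867,314 \right)} = 2405616 - \frac{1}{330 \left(-1867\right)} = 2405616 - - \frac{1}{616110} = 2405616 + \frac{1}{616110} = \frac{1482124073761}{616110}$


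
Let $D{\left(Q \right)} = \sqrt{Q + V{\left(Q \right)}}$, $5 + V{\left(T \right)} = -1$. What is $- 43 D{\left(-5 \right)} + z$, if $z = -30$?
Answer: $-30 - 43 i \sqrt{11} \approx -30.0 - 142.61 i$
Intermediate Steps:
$V{\left(T \right)} = -6$ ($V{\left(T \right)} = -5 - 1 = -6$)
$D{\left(Q \right)} = \sqrt{-6 + Q}$ ($D{\left(Q \right)} = \sqrt{Q - 6} = \sqrt{-6 + Q}$)
$- 43 D{\left(-5 \right)} + z = - 43 \sqrt{-6 - 5} - 30 = - 43 \sqrt{-11} - 30 = - 43 i \sqrt{11} - 30 = -30 - 43 i \sqrt{11}$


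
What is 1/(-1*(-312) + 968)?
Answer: 1/1280 ≈ 0.00078125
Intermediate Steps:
1/(-1*(-312) + 968) = 1/(312 + 968) = 1/1280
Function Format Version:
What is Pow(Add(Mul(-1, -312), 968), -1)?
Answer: Rational(1, 1280) ≈ 0.00078125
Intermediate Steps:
Pow(Add(Mul(-1, -312), 968), -1) = Pow(Add(312, 968), -1) = Pow(1280, -1) = Rational(1, 1280)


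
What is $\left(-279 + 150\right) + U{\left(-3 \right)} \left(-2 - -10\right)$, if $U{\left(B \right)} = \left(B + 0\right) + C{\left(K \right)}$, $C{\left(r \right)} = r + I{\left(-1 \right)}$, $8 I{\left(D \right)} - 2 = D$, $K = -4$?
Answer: $-184$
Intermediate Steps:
$I{\left(D \right)} = \frac{1}{4} + \frac{D}{8}$
$C{\left(r \right)} = \frac{1}{8} + r$ ($C{\left(r \right)} = r + \left(\frac{1}{4} + \frac{1}{8} \left(-1\right)\right) = r + \left(\frac{1}{4} - \frac{1}{8}\right) = r + \frac{1}{8} = \frac{1}{8} + r$)
$U{\left(B \right)} = - \frac{31}{8} + B$ ($U{\left(B \right)} = \left(B + 0\right) + \left(\frac{1}{8} - 4\right) = B - \frac{31}{8} = - \frac{31}{8} + B$)
$\left(-279 + 150\right) + U{\left(-3 \right)} \left(-2 - -10\right) = \left(-279 + 150\right) + \left(- \frac{31}{8} - 3\right) \left(-2 - -10\right) = -129 - \frac{55 \left(-2 + 10\right)}{8} = -129 - 55 = -184$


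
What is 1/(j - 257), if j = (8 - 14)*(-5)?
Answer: -1/227 ≈ -0.0044053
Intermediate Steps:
j = 30 (j = -6*(-5) = 30)
1/(j - 257) = 1/(30 - 257) = 1/(-227) = -1/227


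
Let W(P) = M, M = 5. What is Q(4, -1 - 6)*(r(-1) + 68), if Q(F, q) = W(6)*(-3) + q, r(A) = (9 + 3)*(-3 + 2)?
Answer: -1232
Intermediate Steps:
W(P) = 5
r(A) = -12 (r(A) = 12*(-1) = -12)
Q(F, q) = -15 + q (Q(F, q) = 5*(-3) + q = -15 + q)
Q(4, -1 - 6)*(r(-1) + 68) = (-15 + (-1 - 6))*(-12 + 68) = (-15 - 7)*56 = -22*56 = -1232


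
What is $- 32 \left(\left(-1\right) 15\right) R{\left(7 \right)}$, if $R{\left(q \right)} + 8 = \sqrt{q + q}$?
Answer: $-3840 + 480 \sqrt{14} \approx -2044.0$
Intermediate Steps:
$R{\left(q \right)} = -8 + \sqrt{2} \sqrt{q}$ ($R{\left(q \right)} = -8 + \sqrt{q + q} = -8 + \sqrt{2 q} = -8 + \sqrt{2} \sqrt{q}$)
$- 32 \left(\left(-1\right) 15\right) R{\left(7 \right)} = - 32 \left(\left(-1\right) 15\right) \left(-8 + \sqrt{2} \sqrt{7}\right) = - 32 \left(-15\right) \left(-8 + \sqrt{14}\right) = - \left(-480\right) \left(-8 + \sqrt{14}\right) = - (3840 - 480 \sqrt{14}) = -3840 + 480 \sqrt{14}$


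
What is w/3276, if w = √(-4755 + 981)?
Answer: I*√3774/3276 ≈ 0.018752*I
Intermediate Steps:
w = I*√3774 (w = √(-3774) = I*√3774 ≈ 61.433*I)
w/3276 = (I*√3774)/3276 = (I*√3774)*(1/3276) = I*√3774/3276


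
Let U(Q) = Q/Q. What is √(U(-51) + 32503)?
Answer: 2*√8126 ≈ 180.29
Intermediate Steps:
U(Q) = 1
√(U(-51) + 32503) = √(1 + 32503) = √32504 = 2*√8126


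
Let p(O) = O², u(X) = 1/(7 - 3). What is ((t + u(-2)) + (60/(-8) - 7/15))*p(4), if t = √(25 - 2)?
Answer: -1852/15 + 16*√23 ≈ -46.733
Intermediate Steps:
u(X) = ¼ (u(X) = 1/4 = ¼)
t = √23 ≈ 4.7958
((t + u(-2)) + (60/(-8) - 7/15))*p(4) = ((√23 + ¼) + (60/(-8) - 7/15))*4² = ((¼ + √23) + (60*(-⅛) - 7*1/15))*16 = ((¼ + √23) + (-15/2 - 7/15))*16 = ((¼ + √23) - 239/30)*16 = (-463/60 + √23)*16 = -1852/15 + 16*√23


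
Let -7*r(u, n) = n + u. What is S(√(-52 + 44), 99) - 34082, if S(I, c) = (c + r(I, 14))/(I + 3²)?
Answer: (-477150*√2 + 2146487*I)/(7*(-9*I + 2*√2)) ≈ -34072.0 - 3.1235*I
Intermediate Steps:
r(u, n) = -n/7 - u/7 (r(u, n) = -(n + u)/7 = -n/7 - u/7)
S(I, c) = (-2 + c - I/7)/(9 + I) (S(I, c) = (c + (-⅐*14 - I/7))/(I + 3²) = (c + (-2 - I/7))/(I + 9) = (-2 + c - I/7)/(9 + I))
S(√(-52 + 44), 99) - 34082 = (-2 + 99 - √(-52 + 44)/7)/(9 + √(-52 + 44)) - 34082 = (-2 + 99 - 2*I*√2/7)/(9 + √(-8)) - 34082 = (-2 + 99 - 2*I*√2/7)/(9 + 2*I*√2) - 34082 = (97 - 2*I*√2/7)/(9 + 2*I*√2) - 34082 = -34082 + (97 - 2*I*√2/7)/(9 + 2*I*√2)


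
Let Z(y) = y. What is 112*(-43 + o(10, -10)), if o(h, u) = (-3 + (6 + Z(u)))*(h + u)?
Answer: -4816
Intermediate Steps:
o(h, u) = (3 + u)*(h + u) (o(h, u) = (-3 + (6 + u))*(h + u) = (3 + u)*(h + u))
112*(-43 + o(10, -10)) = 112*(-43 + ((-10)² + 3*10 + 3*(-10) + 10*(-10))) = 112*(-43 + (100 + 30 - 30 - 100)) = 112*(-43 + 0) = 112*(-43) = -4816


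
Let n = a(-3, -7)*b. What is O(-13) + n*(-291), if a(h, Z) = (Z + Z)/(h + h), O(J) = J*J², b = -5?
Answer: 1198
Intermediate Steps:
O(J) = J³
a(h, Z) = Z/h (a(h, Z) = (2*Z)/((2*h)) = (2*Z)*(1/(2*h)) = Z/h)
n = -35/3 (n = -7/(-3)*(-5) = -7*(-⅓)*(-5) = (7/3)*(-5) = -35/3 ≈ -11.667)
O(-13) + n*(-291) = (-13)³ - 35/3*(-291) = -2197 + 3395 = 1198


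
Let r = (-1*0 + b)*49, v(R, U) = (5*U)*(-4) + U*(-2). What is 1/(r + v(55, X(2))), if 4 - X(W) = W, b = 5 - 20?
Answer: -1/779 ≈ -0.0012837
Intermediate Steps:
b = -15
X(W) = 4 - W
v(R, U) = -22*U (v(R, U) = -20*U - 2*U = -22*U)
r = -735 (r = (-1*0 - 15)*49 = (0 - 15)*49 = -15*49 = -735)
1/(r + v(55, X(2))) = 1/(-735 - 22*(4 - 1*2)) = 1/(-735 - 22*(4 - 2)) = 1/(-735 - 22*2) = 1/(-735 - 44) = 1/(-779) = -1/779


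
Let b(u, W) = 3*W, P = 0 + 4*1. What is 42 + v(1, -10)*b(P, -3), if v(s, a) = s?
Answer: 33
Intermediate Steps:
P = 4 (P = 0 + 4 = 4)
42 + v(1, -10)*b(P, -3) = 42 + 1*(3*(-3)) = 42 + 1*(-9) = 42 - 9 = 33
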